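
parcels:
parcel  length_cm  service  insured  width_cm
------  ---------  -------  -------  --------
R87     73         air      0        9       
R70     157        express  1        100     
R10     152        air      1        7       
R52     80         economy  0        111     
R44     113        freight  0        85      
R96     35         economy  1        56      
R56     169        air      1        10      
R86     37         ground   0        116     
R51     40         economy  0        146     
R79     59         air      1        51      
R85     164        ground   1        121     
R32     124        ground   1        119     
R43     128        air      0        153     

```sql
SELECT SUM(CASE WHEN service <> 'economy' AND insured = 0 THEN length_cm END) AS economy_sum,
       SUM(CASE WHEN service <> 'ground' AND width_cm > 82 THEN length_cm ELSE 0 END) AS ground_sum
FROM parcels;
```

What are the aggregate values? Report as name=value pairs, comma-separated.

economy_sum=351, ground_sum=518

[economy_sum: service <> 'economy' AND insured = 0]
parcel=R87: ✓ → 73
parcel=R70: ✗
parcel=R10: ✗
parcel=R52: ✗
parcel=R44: ✓ → 113
parcel=R96: ✗
parcel=R56: ✗
parcel=R86: ✓ → 37
parcel=R51: ✗
parcel=R79: ✗
parcel=R85: ✗
parcel=R32: ✗
parcel=R43: ✓ → 128
economy_sum = 73 + 113 + 37 + 128 = 351
—
[ground_sum: service <> 'ground' AND width_cm > 82]
parcel=R87: ✗
parcel=R70: ✓ → 157
parcel=R10: ✗
parcel=R52: ✓ → 80
parcel=R44: ✓ → 113
parcel=R96: ✗
parcel=R56: ✗
parcel=R86: ✗
parcel=R51: ✓ → 40
parcel=R79: ✗
parcel=R85: ✗
parcel=R32: ✗
parcel=R43: ✓ → 128
ground_sum = 157 + 80 + 113 + 40 + 128 = 518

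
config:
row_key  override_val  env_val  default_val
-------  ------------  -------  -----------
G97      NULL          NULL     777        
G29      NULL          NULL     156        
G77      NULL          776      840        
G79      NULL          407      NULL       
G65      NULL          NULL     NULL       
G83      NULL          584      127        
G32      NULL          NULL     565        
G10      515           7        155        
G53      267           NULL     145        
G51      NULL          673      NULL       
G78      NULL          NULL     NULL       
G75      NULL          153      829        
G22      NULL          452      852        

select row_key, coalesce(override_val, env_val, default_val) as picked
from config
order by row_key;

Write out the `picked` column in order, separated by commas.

row_key=G10: override_val=515 → 515
row_key=G22: override_val=NULL, env_val=452 → 452
row_key=G29: override_val=NULL, env_val=NULL, default_val=156 → 156
row_key=G32: override_val=NULL, env_val=NULL, default_val=565 → 565
row_key=G51: override_val=NULL, env_val=673 → 673
row_key=G53: override_val=267 → 267
row_key=G65: override_val=NULL, env_val=NULL, default_val=NULL (all NULL) → NULL
row_key=G75: override_val=NULL, env_val=153 → 153
row_key=G77: override_val=NULL, env_val=776 → 776
row_key=G78: override_val=NULL, env_val=NULL, default_val=NULL (all NULL) → NULL
row_key=G79: override_val=NULL, env_val=407 → 407
row_key=G83: override_val=NULL, env_val=584 → 584
row_key=G97: override_val=NULL, env_val=NULL, default_val=777 → 777

515, 452, 156, 565, 673, 267, NULL, 153, 776, NULL, 407, 584, 777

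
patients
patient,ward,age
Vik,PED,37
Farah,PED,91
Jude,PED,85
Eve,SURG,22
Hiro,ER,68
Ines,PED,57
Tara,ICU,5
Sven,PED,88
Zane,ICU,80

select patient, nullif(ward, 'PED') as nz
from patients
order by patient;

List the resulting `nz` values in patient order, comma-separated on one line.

SURG, NULL, ER, NULL, NULL, NULL, ICU, NULL, ICU

patient=Eve: ward=SURG vs PED: differ → SURG
patient=Farah: ward=PED vs PED: equal → NULL
patient=Hiro: ward=ER vs PED: differ → ER
patient=Ines: ward=PED vs PED: equal → NULL
patient=Jude: ward=PED vs PED: equal → NULL
patient=Sven: ward=PED vs PED: equal → NULL
patient=Tara: ward=ICU vs PED: differ → ICU
patient=Vik: ward=PED vs PED: equal → NULL
patient=Zane: ward=ICU vs PED: differ → ICU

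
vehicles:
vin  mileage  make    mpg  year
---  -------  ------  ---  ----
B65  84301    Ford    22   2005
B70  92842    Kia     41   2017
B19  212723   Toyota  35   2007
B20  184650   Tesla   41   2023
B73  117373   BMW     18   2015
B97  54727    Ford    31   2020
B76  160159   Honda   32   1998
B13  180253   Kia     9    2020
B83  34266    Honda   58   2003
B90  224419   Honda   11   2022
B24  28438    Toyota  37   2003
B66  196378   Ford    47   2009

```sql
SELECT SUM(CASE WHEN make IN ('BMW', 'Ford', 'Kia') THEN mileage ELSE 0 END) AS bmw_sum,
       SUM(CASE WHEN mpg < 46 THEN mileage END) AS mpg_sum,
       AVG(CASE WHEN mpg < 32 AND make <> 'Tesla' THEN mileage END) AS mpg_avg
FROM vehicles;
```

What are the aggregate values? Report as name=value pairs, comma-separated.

[bmw_sum: make IN ('BMW', 'Ford', 'Kia')]
vin=B65: ✓ → 84301
vin=B70: ✓ → 92842
vin=B19: ✗
vin=B20: ✗
vin=B73: ✓ → 117373
vin=B97: ✓ → 54727
vin=B76: ✗
vin=B13: ✓ → 180253
vin=B83: ✗
vin=B90: ✗
vin=B24: ✗
vin=B66: ✓ → 196378
bmw_sum = 84301 + 92842 + 117373 + 54727 + 180253 + 196378 = 725874
—
[mpg_sum: mpg < 46]
vin=B65: ✓ → 84301
vin=B70: ✓ → 92842
vin=B19: ✓ → 212723
vin=B20: ✓ → 184650
vin=B73: ✓ → 117373
vin=B97: ✓ → 54727
vin=B76: ✓ → 160159
vin=B13: ✓ → 180253
vin=B83: ✗
vin=B90: ✓ → 224419
vin=B24: ✓ → 28438
vin=B66: ✗
mpg_sum = 84301 + 92842 + 212723 + 184650 + 117373 + 54727 + 160159 + 180253 + 224419 + 28438 = 1339885
—
[mpg_avg: mpg < 32 AND make <> 'Tesla']
vin=B65: ✓ → 84301
vin=B70: ✗
vin=B19: ✗
vin=B20: ✗
vin=B73: ✓ → 117373
vin=B97: ✓ → 54727
vin=B76: ✗
vin=B13: ✓ → 180253
vin=B83: ✗
vin=B90: ✓ → 224419
vin=B24: ✗
vin=B66: ✗
mpg_avg = (84301 + 117373 + 54727 + 180253 + 224419) / 5 = 132214.6

bmw_sum=725874, mpg_sum=1339885, mpg_avg=132214.6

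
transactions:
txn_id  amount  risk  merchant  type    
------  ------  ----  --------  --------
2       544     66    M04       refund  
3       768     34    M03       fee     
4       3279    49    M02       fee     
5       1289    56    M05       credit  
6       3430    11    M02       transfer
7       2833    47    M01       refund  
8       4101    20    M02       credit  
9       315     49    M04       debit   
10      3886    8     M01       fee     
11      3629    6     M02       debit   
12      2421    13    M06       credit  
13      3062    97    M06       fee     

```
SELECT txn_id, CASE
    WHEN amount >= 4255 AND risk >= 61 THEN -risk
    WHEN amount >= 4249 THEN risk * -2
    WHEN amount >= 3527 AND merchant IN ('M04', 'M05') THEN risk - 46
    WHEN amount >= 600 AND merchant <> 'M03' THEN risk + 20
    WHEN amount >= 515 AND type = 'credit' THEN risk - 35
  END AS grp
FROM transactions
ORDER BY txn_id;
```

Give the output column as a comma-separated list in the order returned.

NULL, NULL, 69, 76, 31, 67, 40, NULL, 28, 26, 33, 117

txn_id=2: (no match → NULL) → NULL
txn_id=3: (no match → NULL) → NULL
txn_id=4: amount >= 600 AND merchant <> 'M03' → 69
txn_id=5: amount >= 600 AND merchant <> 'M03' → 76
txn_id=6: amount >= 600 AND merchant <> 'M03' → 31
txn_id=7: amount >= 600 AND merchant <> 'M03' → 67
txn_id=8: amount >= 600 AND merchant <> 'M03' → 40
txn_id=9: (no match → NULL) → NULL
txn_id=10: amount >= 600 AND merchant <> 'M03' → 28
txn_id=11: amount >= 600 AND merchant <> 'M03' → 26
txn_id=12: amount >= 600 AND merchant <> 'M03' → 33
txn_id=13: amount >= 600 AND merchant <> 'M03' → 117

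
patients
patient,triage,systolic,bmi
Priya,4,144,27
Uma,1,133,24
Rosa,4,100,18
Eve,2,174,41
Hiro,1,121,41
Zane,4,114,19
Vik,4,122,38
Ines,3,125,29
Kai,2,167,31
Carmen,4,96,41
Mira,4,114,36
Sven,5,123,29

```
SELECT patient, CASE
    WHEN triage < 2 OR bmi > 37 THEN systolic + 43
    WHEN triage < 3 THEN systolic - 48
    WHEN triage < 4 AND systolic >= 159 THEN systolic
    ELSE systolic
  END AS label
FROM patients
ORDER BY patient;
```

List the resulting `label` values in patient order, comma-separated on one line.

139, 217, 164, 125, 119, 114, 144, 100, 123, 176, 165, 114

patient=Carmen: triage < 2 OR bmi > 37 → 139
patient=Eve: triage < 2 OR bmi > 37 → 217
patient=Hiro: triage < 2 OR bmi > 37 → 164
patient=Ines: ELSE → 125
patient=Kai: triage < 3 → 119
patient=Mira: ELSE → 114
patient=Priya: ELSE → 144
patient=Rosa: ELSE → 100
patient=Sven: ELSE → 123
patient=Uma: triage < 2 OR bmi > 37 → 176
patient=Vik: triage < 2 OR bmi > 37 → 165
patient=Zane: ELSE → 114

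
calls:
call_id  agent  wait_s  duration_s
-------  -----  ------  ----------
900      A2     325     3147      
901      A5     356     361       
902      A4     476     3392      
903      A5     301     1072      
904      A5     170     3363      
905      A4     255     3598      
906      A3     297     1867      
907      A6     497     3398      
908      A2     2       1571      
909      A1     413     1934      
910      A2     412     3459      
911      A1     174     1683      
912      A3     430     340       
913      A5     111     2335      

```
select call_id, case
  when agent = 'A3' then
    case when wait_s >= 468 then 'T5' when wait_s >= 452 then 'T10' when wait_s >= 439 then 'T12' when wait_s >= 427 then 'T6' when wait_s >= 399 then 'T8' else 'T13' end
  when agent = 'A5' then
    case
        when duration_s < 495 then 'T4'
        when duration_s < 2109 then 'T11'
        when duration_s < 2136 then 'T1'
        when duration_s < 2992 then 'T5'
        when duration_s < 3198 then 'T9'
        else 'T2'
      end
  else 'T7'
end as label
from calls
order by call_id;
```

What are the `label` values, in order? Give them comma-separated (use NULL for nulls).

call_id=900: agent='A2' → outer ELSE → T7
call_id=901: agent='A5' → inner[duration_s < 495] → T4
call_id=902: agent='A4' → outer ELSE → T7
call_id=903: agent='A5' → inner[duration_s < 2109] → T11
call_id=904: agent='A5' → inner[ELSE] → T2
call_id=905: agent='A4' → outer ELSE → T7
call_id=906: agent='A3' → inner[ELSE] → T13
call_id=907: agent='A6' → outer ELSE → T7
call_id=908: agent='A2' → outer ELSE → T7
call_id=909: agent='A1' → outer ELSE → T7
call_id=910: agent='A2' → outer ELSE → T7
call_id=911: agent='A1' → outer ELSE → T7
call_id=912: agent='A3' → inner[wait_s >= 427] → T6
call_id=913: agent='A5' → inner[duration_s < 2992] → T5

T7, T4, T7, T11, T2, T7, T13, T7, T7, T7, T7, T7, T6, T5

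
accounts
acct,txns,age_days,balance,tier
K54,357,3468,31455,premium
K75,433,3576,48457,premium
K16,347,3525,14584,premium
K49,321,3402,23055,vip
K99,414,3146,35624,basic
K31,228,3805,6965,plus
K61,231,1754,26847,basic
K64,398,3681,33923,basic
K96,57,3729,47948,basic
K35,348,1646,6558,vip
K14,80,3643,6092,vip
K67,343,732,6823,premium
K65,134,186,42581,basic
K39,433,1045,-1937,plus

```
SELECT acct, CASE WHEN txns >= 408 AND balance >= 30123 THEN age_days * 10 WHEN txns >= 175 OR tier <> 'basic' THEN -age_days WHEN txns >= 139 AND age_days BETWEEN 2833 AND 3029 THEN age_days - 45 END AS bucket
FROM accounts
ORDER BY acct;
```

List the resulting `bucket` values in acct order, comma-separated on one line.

acct=K14: txns >= 175 OR tier <> 'basic' → -3643
acct=K16: txns >= 175 OR tier <> 'basic' → -3525
acct=K31: txns >= 175 OR tier <> 'basic' → -3805
acct=K35: txns >= 175 OR tier <> 'basic' → -1646
acct=K39: txns >= 175 OR tier <> 'basic' → -1045
acct=K49: txns >= 175 OR tier <> 'basic' → -3402
acct=K54: txns >= 175 OR tier <> 'basic' → -3468
acct=K61: txns >= 175 OR tier <> 'basic' → -1754
acct=K64: txns >= 175 OR tier <> 'basic' → -3681
acct=K65: (no match → NULL) → NULL
acct=K67: txns >= 175 OR tier <> 'basic' → -732
acct=K75: txns >= 408 AND balance >= 30123 → 35760
acct=K96: (no match → NULL) → NULL
acct=K99: txns >= 408 AND balance >= 30123 → 31460

-3643, -3525, -3805, -1646, -1045, -3402, -3468, -1754, -3681, NULL, -732, 35760, NULL, 31460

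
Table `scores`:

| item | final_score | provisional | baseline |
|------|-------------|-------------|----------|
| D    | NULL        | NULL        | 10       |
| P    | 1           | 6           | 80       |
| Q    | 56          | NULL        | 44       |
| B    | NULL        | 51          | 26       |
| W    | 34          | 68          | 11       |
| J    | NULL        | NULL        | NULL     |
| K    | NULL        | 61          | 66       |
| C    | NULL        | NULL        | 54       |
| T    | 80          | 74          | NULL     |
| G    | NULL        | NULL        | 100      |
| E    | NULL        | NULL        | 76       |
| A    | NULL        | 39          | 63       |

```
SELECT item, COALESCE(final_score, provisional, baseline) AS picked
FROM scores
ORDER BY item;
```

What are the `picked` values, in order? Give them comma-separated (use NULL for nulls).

39, 51, 54, 10, 76, 100, NULL, 61, 1, 56, 80, 34

item=A: final_score=NULL, provisional=39 → 39
item=B: final_score=NULL, provisional=51 → 51
item=C: final_score=NULL, provisional=NULL, baseline=54 → 54
item=D: final_score=NULL, provisional=NULL, baseline=10 → 10
item=E: final_score=NULL, provisional=NULL, baseline=76 → 76
item=G: final_score=NULL, provisional=NULL, baseline=100 → 100
item=J: final_score=NULL, provisional=NULL, baseline=NULL (all NULL) → NULL
item=K: final_score=NULL, provisional=61 → 61
item=P: final_score=1 → 1
item=Q: final_score=56 → 56
item=T: final_score=80 → 80
item=W: final_score=34 → 34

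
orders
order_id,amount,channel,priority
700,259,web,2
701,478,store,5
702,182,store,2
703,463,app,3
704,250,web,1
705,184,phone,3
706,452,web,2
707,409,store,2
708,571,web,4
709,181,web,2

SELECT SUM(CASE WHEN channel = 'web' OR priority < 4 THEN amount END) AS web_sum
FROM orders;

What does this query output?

2951

order_id=700: ✓ → 259
order_id=701: ✗
order_id=702: ✓ → 182
order_id=703: ✓ → 463
order_id=704: ✓ → 250
order_id=705: ✓ → 184
order_id=706: ✓ → 452
order_id=707: ✓ → 409
order_id=708: ✓ → 571
order_id=709: ✓ → 181
web_sum = 259 + 182 + 463 + 250 + 184 + 452 + 409 + 571 + 181 = 2951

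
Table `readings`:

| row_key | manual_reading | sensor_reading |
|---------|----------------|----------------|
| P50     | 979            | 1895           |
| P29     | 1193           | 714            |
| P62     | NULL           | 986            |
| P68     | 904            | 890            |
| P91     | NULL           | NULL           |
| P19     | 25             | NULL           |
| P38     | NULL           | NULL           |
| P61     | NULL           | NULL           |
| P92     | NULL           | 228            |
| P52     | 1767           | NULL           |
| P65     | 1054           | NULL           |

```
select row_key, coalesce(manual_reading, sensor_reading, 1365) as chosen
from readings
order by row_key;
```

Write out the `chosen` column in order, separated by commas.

25, 1193, 1365, 979, 1767, 1365, 986, 1054, 904, 1365, 228

row_key=P19: manual_reading=25 → 25
row_key=P29: manual_reading=1193 → 1193
row_key=P38: manual_reading=NULL, sensor_reading=NULL, → literal 1365 → 1365
row_key=P50: manual_reading=979 → 979
row_key=P52: manual_reading=1767 → 1767
row_key=P61: manual_reading=NULL, sensor_reading=NULL, → literal 1365 → 1365
row_key=P62: manual_reading=NULL, sensor_reading=986 → 986
row_key=P65: manual_reading=1054 → 1054
row_key=P68: manual_reading=904 → 904
row_key=P91: manual_reading=NULL, sensor_reading=NULL, → literal 1365 → 1365
row_key=P92: manual_reading=NULL, sensor_reading=228 → 228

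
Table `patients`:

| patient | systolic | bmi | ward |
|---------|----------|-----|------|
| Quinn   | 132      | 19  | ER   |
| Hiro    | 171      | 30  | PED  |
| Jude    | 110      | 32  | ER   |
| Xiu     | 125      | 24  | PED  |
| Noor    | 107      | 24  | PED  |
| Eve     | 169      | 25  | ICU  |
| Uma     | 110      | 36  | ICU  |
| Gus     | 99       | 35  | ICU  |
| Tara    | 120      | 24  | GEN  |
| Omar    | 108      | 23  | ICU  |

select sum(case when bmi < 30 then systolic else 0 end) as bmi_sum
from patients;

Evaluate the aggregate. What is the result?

patient=Quinn: ✓ → 132
patient=Hiro: ✗
patient=Jude: ✗
patient=Xiu: ✓ → 125
patient=Noor: ✓ → 107
patient=Eve: ✓ → 169
patient=Uma: ✗
patient=Gus: ✗
patient=Tara: ✓ → 120
patient=Omar: ✓ → 108
bmi_sum = 132 + 125 + 107 + 169 + 120 + 108 = 761

761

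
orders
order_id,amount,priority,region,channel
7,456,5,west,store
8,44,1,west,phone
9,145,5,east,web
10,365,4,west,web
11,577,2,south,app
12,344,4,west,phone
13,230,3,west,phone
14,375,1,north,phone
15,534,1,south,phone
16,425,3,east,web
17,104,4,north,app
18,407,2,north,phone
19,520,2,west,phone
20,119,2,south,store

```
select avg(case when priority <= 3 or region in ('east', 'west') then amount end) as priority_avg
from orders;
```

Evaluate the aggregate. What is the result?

order_id=7: ✓ → 456
order_id=8: ✓ → 44
order_id=9: ✓ → 145
order_id=10: ✓ → 365
order_id=11: ✓ → 577
order_id=12: ✓ → 344
order_id=13: ✓ → 230
order_id=14: ✓ → 375
order_id=15: ✓ → 534
order_id=16: ✓ → 425
order_id=17: ✗
order_id=18: ✓ → 407
order_id=19: ✓ → 520
order_id=20: ✓ → 119
priority_avg = (456 + 44 + 145 + 365 + 577 + 344 + 230 + 375 + 534 + 425 + 407 + 520 + 119) / 13 = 349.3076923077

349.3076923077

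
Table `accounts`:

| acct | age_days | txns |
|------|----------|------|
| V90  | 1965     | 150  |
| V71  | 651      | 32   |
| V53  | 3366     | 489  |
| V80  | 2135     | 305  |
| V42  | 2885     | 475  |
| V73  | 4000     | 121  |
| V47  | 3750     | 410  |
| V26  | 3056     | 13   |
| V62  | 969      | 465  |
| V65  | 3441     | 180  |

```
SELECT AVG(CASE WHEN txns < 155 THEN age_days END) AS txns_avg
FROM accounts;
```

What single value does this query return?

acct=V90: ✓ → 1965
acct=V71: ✓ → 651
acct=V53: ✗
acct=V80: ✗
acct=V42: ✗
acct=V73: ✓ → 4000
acct=V47: ✗
acct=V26: ✓ → 3056
acct=V62: ✗
acct=V65: ✗
txns_avg = (1965 + 651 + 4000 + 3056) / 4 = 2418

2418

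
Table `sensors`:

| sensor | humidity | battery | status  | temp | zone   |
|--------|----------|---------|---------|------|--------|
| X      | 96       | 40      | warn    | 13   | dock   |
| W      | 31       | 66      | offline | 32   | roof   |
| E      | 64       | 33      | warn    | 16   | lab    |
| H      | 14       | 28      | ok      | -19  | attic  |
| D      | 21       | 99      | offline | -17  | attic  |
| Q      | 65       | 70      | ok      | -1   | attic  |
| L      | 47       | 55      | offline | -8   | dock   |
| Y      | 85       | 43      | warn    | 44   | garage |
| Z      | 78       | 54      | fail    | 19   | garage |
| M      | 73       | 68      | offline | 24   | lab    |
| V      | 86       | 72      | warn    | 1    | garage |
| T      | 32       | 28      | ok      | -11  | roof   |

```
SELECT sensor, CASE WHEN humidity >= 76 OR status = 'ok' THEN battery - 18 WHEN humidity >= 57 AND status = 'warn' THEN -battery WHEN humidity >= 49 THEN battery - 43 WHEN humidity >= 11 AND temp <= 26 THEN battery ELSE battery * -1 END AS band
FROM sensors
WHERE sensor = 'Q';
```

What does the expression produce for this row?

sensor = Q: humidity=65, battery=70, status=ok, temp=-1, zone=attic.
humidity >= 76 OR status = 'ok' → true → 52

52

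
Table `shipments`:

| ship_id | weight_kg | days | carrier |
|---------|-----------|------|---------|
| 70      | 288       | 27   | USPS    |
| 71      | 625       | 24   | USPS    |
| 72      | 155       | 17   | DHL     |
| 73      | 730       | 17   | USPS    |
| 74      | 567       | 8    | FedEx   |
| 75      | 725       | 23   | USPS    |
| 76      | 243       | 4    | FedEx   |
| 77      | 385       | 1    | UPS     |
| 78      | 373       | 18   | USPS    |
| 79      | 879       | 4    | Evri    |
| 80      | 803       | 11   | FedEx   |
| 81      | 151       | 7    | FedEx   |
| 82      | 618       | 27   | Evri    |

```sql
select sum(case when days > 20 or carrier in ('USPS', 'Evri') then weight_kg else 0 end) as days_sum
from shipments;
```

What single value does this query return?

ship_id=70: ✓ → 288
ship_id=71: ✓ → 625
ship_id=72: ✗
ship_id=73: ✓ → 730
ship_id=74: ✗
ship_id=75: ✓ → 725
ship_id=76: ✗
ship_id=77: ✗
ship_id=78: ✓ → 373
ship_id=79: ✓ → 879
ship_id=80: ✗
ship_id=81: ✗
ship_id=82: ✓ → 618
days_sum = 288 + 625 + 730 + 725 + 373 + 879 + 618 = 4238

4238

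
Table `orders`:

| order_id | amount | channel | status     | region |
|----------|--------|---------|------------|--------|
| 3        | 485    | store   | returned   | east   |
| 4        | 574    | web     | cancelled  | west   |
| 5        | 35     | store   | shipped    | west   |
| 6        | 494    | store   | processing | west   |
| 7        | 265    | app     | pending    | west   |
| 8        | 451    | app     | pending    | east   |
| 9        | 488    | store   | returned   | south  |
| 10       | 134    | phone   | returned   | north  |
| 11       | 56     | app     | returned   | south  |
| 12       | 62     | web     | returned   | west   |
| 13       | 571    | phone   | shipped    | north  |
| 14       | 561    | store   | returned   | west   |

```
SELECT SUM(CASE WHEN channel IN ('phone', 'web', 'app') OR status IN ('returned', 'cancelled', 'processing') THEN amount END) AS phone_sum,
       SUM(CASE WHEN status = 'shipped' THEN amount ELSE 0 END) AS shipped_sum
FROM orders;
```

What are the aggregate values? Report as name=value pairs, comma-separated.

[phone_sum: channel IN ('phone', 'web', 'app') OR status IN ('returned', 'cancelled', 'processing')]
order_id=3: ✓ → 485
order_id=4: ✓ → 574
order_id=5: ✗
order_id=6: ✓ → 494
order_id=7: ✓ → 265
order_id=8: ✓ → 451
order_id=9: ✓ → 488
order_id=10: ✓ → 134
order_id=11: ✓ → 56
order_id=12: ✓ → 62
order_id=13: ✓ → 571
order_id=14: ✓ → 561
phone_sum = 485 + 574 + 494 + 265 + 451 + 488 + 134 + 56 + 62 + 571 + 561 = 4141
—
[shipped_sum: status = 'shipped']
order_id=3: ✗
order_id=4: ✗
order_id=5: ✓ → 35
order_id=6: ✗
order_id=7: ✗
order_id=8: ✗
order_id=9: ✗
order_id=10: ✗
order_id=11: ✗
order_id=12: ✗
order_id=13: ✓ → 571
order_id=14: ✗
shipped_sum = 35 + 571 = 606

phone_sum=4141, shipped_sum=606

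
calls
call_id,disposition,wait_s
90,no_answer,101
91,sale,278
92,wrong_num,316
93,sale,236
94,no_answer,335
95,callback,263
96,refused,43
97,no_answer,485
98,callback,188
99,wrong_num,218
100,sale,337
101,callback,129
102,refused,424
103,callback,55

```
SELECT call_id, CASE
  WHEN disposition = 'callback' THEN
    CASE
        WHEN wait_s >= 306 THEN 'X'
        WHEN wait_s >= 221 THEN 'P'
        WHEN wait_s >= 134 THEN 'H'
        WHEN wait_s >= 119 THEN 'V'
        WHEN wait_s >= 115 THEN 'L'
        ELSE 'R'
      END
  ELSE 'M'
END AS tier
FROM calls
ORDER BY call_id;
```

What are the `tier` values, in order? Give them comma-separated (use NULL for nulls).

call_id=90: disposition='no_answer' → outer ELSE → M
call_id=91: disposition='sale' → outer ELSE → M
call_id=92: disposition='wrong_num' → outer ELSE → M
call_id=93: disposition='sale' → outer ELSE → M
call_id=94: disposition='no_answer' → outer ELSE → M
call_id=95: disposition='callback' → inner[wait_s >= 221] → P
call_id=96: disposition='refused' → outer ELSE → M
call_id=97: disposition='no_answer' → outer ELSE → M
call_id=98: disposition='callback' → inner[wait_s >= 134] → H
call_id=99: disposition='wrong_num' → outer ELSE → M
call_id=100: disposition='sale' → outer ELSE → M
call_id=101: disposition='callback' → inner[wait_s >= 119] → V
call_id=102: disposition='refused' → outer ELSE → M
call_id=103: disposition='callback' → inner[ELSE] → R

M, M, M, M, M, P, M, M, H, M, M, V, M, R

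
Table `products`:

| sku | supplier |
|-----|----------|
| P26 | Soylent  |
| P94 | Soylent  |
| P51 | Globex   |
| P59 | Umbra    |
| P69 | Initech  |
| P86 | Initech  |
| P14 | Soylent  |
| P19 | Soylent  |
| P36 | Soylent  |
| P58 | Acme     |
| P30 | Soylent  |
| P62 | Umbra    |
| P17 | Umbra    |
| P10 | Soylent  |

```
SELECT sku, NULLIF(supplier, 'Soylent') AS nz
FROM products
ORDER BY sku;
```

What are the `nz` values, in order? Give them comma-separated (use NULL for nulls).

sku=P10: supplier=Soylent vs Soylent: equal → NULL
sku=P14: supplier=Soylent vs Soylent: equal → NULL
sku=P17: supplier=Umbra vs Soylent: differ → Umbra
sku=P19: supplier=Soylent vs Soylent: equal → NULL
sku=P26: supplier=Soylent vs Soylent: equal → NULL
sku=P30: supplier=Soylent vs Soylent: equal → NULL
sku=P36: supplier=Soylent vs Soylent: equal → NULL
sku=P51: supplier=Globex vs Soylent: differ → Globex
sku=P58: supplier=Acme vs Soylent: differ → Acme
sku=P59: supplier=Umbra vs Soylent: differ → Umbra
sku=P62: supplier=Umbra vs Soylent: differ → Umbra
sku=P69: supplier=Initech vs Soylent: differ → Initech
sku=P86: supplier=Initech vs Soylent: differ → Initech
sku=P94: supplier=Soylent vs Soylent: equal → NULL

NULL, NULL, Umbra, NULL, NULL, NULL, NULL, Globex, Acme, Umbra, Umbra, Initech, Initech, NULL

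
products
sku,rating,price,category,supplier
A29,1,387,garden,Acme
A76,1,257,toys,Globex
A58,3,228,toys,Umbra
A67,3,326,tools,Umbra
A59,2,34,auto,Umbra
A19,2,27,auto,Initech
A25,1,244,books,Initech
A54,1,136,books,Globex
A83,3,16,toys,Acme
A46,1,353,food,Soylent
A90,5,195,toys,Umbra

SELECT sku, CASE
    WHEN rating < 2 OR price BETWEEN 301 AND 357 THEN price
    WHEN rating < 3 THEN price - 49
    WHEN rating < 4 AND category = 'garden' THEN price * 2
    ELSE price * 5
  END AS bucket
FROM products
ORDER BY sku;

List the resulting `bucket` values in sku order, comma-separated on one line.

sku=A19: rating < 3 → -22
sku=A25: rating < 2 OR price BETWEEN 301 AND 357 → 244
sku=A29: rating < 2 OR price BETWEEN 301 AND 357 → 387
sku=A46: rating < 2 OR price BETWEEN 301 AND 357 → 353
sku=A54: rating < 2 OR price BETWEEN 301 AND 357 → 136
sku=A58: ELSE → 1140
sku=A59: rating < 3 → -15
sku=A67: rating < 2 OR price BETWEEN 301 AND 357 → 326
sku=A76: rating < 2 OR price BETWEEN 301 AND 357 → 257
sku=A83: ELSE → 80
sku=A90: ELSE → 975

-22, 244, 387, 353, 136, 1140, -15, 326, 257, 80, 975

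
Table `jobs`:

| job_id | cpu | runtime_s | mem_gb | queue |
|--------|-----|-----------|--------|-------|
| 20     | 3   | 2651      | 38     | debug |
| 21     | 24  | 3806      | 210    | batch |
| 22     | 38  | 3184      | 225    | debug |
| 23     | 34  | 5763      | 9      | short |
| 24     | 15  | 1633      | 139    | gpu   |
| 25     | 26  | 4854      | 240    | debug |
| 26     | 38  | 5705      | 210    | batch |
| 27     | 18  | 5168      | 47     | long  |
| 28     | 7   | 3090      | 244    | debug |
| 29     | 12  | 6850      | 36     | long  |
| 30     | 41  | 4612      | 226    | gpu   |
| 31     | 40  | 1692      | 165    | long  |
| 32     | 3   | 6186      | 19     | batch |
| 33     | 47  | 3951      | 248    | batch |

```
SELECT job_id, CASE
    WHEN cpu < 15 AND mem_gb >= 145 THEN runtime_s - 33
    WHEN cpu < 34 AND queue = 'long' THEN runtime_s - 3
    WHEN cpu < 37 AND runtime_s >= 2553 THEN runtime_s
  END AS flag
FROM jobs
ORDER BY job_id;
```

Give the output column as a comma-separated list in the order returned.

job_id=20: cpu < 37 AND runtime_s >= 2553 → 2651
job_id=21: cpu < 37 AND runtime_s >= 2553 → 3806
job_id=22: (no match → NULL) → NULL
job_id=23: cpu < 37 AND runtime_s >= 2553 → 5763
job_id=24: (no match → NULL) → NULL
job_id=25: cpu < 37 AND runtime_s >= 2553 → 4854
job_id=26: (no match → NULL) → NULL
job_id=27: cpu < 34 AND queue = 'long' → 5165
job_id=28: cpu < 15 AND mem_gb >= 145 → 3057
job_id=29: cpu < 34 AND queue = 'long' → 6847
job_id=30: (no match → NULL) → NULL
job_id=31: (no match → NULL) → NULL
job_id=32: cpu < 37 AND runtime_s >= 2553 → 6186
job_id=33: (no match → NULL) → NULL

2651, 3806, NULL, 5763, NULL, 4854, NULL, 5165, 3057, 6847, NULL, NULL, 6186, NULL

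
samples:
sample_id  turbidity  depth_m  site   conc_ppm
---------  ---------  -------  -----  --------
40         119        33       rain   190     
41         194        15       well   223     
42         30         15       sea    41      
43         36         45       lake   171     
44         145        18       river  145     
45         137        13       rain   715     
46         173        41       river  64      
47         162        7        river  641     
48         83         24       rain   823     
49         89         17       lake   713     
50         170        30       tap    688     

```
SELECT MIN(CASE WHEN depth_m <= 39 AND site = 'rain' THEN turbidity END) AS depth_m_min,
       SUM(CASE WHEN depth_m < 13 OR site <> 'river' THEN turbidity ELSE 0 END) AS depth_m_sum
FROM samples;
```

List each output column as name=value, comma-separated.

depth_m_min=83, depth_m_sum=1020

[depth_m_min: depth_m <= 39 AND site = 'rain']
sample_id=40: ✓ → 119
sample_id=41: ✗
sample_id=42: ✗
sample_id=43: ✗
sample_id=44: ✗
sample_id=45: ✓ → 137
sample_id=46: ✗
sample_id=47: ✗
sample_id=48: ✓ → 83
sample_id=49: ✗
sample_id=50: ✗
depth_m_min = MIN(119, 137, 83) = 83
—
[depth_m_sum: depth_m < 13 OR site <> 'river']
sample_id=40: ✓ → 119
sample_id=41: ✓ → 194
sample_id=42: ✓ → 30
sample_id=43: ✓ → 36
sample_id=44: ✗
sample_id=45: ✓ → 137
sample_id=46: ✗
sample_id=47: ✓ → 162
sample_id=48: ✓ → 83
sample_id=49: ✓ → 89
sample_id=50: ✓ → 170
depth_m_sum = 119 + 194 + 30 + 36 + 137 + 162 + 83 + 89 + 170 = 1020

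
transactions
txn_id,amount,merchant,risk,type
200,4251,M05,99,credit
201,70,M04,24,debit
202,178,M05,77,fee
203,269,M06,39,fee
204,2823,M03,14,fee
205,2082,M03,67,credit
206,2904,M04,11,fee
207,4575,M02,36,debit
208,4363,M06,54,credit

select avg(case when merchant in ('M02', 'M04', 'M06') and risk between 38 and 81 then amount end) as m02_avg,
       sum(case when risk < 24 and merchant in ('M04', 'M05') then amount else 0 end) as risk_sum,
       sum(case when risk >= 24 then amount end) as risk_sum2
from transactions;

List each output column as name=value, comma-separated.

[m02_avg: merchant in ('M02', 'M04', 'M06') and risk between 38 and 81]
txn_id=200: ✗
txn_id=201: ✗
txn_id=202: ✗
txn_id=203: ✓ → 269
txn_id=204: ✗
txn_id=205: ✗
txn_id=206: ✗
txn_id=207: ✗
txn_id=208: ✓ → 4363
m02_avg = (269 + 4363) / 2 = 2316
—
[risk_sum: risk < 24 and merchant in ('M04', 'M05')]
txn_id=200: ✗
txn_id=201: ✗
txn_id=202: ✗
txn_id=203: ✗
txn_id=204: ✗
txn_id=205: ✗
txn_id=206: ✓ → 2904
txn_id=207: ✗
txn_id=208: ✗
risk_sum = 2904
—
[risk_sum2: risk >= 24]
txn_id=200: ✓ → 4251
txn_id=201: ✓ → 70
txn_id=202: ✓ → 178
txn_id=203: ✓ → 269
txn_id=204: ✗
txn_id=205: ✓ → 2082
txn_id=206: ✗
txn_id=207: ✓ → 4575
txn_id=208: ✓ → 4363
risk_sum2 = 4251 + 70 + 178 + 269 + 2082 + 4575 + 4363 = 15788

m02_avg=2316, risk_sum=2904, risk_sum2=15788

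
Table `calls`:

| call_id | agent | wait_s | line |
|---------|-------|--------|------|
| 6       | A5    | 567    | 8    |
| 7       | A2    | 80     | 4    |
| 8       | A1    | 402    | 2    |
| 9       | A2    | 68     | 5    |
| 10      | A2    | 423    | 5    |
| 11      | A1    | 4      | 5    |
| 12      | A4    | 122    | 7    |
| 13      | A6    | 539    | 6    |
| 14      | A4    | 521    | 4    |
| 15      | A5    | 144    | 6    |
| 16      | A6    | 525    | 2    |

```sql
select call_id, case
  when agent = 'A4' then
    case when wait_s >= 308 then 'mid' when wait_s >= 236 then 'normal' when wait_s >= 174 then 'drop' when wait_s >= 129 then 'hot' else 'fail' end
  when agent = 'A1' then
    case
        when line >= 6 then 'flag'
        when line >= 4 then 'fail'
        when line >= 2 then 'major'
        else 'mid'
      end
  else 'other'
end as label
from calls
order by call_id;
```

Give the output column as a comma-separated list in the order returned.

other, other, major, other, other, fail, fail, other, mid, other, other

call_id=6: agent='A5' → outer ELSE → other
call_id=7: agent='A2' → outer ELSE → other
call_id=8: agent='A1' → inner[line >= 2] → major
call_id=9: agent='A2' → outer ELSE → other
call_id=10: agent='A2' → outer ELSE → other
call_id=11: agent='A1' → inner[line >= 4] → fail
call_id=12: agent='A4' → inner[ELSE] → fail
call_id=13: agent='A6' → outer ELSE → other
call_id=14: agent='A4' → inner[wait_s >= 308] → mid
call_id=15: agent='A5' → outer ELSE → other
call_id=16: agent='A6' → outer ELSE → other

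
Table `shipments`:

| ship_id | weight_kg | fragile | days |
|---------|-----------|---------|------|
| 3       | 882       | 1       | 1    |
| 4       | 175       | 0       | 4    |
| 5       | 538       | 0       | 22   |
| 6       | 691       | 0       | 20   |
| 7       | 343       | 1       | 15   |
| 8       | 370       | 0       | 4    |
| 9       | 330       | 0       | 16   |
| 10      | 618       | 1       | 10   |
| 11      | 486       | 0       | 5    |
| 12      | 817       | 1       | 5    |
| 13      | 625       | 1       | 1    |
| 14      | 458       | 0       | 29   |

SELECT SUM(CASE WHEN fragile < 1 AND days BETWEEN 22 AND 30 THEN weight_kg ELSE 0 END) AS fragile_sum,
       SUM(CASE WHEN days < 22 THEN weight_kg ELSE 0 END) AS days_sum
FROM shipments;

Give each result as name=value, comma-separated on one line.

fragile_sum=996, days_sum=5337

[fragile_sum: fragile < 1 AND days BETWEEN 22 AND 30]
ship_id=3: ✗
ship_id=4: ✗
ship_id=5: ✓ → 538
ship_id=6: ✗
ship_id=7: ✗
ship_id=8: ✗
ship_id=9: ✗
ship_id=10: ✗
ship_id=11: ✗
ship_id=12: ✗
ship_id=13: ✗
ship_id=14: ✓ → 458
fragile_sum = 538 + 458 = 996
—
[days_sum: days < 22]
ship_id=3: ✓ → 882
ship_id=4: ✓ → 175
ship_id=5: ✗
ship_id=6: ✓ → 691
ship_id=7: ✓ → 343
ship_id=8: ✓ → 370
ship_id=9: ✓ → 330
ship_id=10: ✓ → 618
ship_id=11: ✓ → 486
ship_id=12: ✓ → 817
ship_id=13: ✓ → 625
ship_id=14: ✗
days_sum = 882 + 175 + 691 + 343 + 370 + 330 + 618 + 486 + 817 + 625 = 5337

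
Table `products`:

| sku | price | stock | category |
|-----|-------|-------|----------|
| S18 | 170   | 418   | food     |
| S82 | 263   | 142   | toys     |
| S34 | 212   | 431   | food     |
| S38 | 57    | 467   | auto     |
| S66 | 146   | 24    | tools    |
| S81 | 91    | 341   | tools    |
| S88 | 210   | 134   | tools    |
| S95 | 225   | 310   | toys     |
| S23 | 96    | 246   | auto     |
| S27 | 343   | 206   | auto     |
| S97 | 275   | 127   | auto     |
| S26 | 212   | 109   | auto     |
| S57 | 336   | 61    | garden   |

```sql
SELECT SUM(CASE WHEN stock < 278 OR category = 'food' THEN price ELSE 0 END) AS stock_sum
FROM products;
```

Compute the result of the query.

sku=S18: ✓ → 170
sku=S82: ✓ → 263
sku=S34: ✓ → 212
sku=S38: ✗
sku=S66: ✓ → 146
sku=S81: ✗
sku=S88: ✓ → 210
sku=S95: ✗
sku=S23: ✓ → 96
sku=S27: ✓ → 343
sku=S97: ✓ → 275
sku=S26: ✓ → 212
sku=S57: ✓ → 336
stock_sum = 170 + 263 + 212 + 146 + 210 + 96 + 343 + 275 + 212 + 336 = 2263

2263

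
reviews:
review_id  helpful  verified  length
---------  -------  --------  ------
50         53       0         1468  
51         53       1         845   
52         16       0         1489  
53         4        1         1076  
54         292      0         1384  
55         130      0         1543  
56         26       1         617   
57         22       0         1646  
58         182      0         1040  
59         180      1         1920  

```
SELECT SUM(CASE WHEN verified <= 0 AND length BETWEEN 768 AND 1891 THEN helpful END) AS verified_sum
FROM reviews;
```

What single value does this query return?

695

review_id=50: ✓ → 53
review_id=51: ✗
review_id=52: ✓ → 16
review_id=53: ✗
review_id=54: ✓ → 292
review_id=55: ✓ → 130
review_id=56: ✗
review_id=57: ✓ → 22
review_id=58: ✓ → 182
review_id=59: ✗
verified_sum = 53 + 16 + 292 + 130 + 22 + 182 = 695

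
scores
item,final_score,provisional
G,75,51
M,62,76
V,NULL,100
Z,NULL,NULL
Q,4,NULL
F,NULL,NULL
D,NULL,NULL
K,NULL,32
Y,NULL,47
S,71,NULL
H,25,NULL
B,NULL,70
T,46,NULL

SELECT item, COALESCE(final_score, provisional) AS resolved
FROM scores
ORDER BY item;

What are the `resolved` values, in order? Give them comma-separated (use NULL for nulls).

item=B: final_score=NULL, provisional=70 → 70
item=D: final_score=NULL, provisional=NULL (all NULL) → NULL
item=F: final_score=NULL, provisional=NULL (all NULL) → NULL
item=G: final_score=75 → 75
item=H: final_score=25 → 25
item=K: final_score=NULL, provisional=32 → 32
item=M: final_score=62 → 62
item=Q: final_score=4 → 4
item=S: final_score=71 → 71
item=T: final_score=46 → 46
item=V: final_score=NULL, provisional=100 → 100
item=Y: final_score=NULL, provisional=47 → 47
item=Z: final_score=NULL, provisional=NULL (all NULL) → NULL

70, NULL, NULL, 75, 25, 32, 62, 4, 71, 46, 100, 47, NULL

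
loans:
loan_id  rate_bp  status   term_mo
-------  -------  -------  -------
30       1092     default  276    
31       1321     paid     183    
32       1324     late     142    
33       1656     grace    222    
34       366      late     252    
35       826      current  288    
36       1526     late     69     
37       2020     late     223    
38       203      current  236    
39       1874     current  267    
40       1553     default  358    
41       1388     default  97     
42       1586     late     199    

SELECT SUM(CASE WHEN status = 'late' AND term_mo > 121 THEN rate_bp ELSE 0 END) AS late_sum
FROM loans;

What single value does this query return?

loan_id=30: ✗
loan_id=31: ✗
loan_id=32: ✓ → 1324
loan_id=33: ✗
loan_id=34: ✓ → 366
loan_id=35: ✗
loan_id=36: ✗
loan_id=37: ✓ → 2020
loan_id=38: ✗
loan_id=39: ✗
loan_id=40: ✗
loan_id=41: ✗
loan_id=42: ✓ → 1586
late_sum = 1324 + 366 + 2020 + 1586 = 5296

5296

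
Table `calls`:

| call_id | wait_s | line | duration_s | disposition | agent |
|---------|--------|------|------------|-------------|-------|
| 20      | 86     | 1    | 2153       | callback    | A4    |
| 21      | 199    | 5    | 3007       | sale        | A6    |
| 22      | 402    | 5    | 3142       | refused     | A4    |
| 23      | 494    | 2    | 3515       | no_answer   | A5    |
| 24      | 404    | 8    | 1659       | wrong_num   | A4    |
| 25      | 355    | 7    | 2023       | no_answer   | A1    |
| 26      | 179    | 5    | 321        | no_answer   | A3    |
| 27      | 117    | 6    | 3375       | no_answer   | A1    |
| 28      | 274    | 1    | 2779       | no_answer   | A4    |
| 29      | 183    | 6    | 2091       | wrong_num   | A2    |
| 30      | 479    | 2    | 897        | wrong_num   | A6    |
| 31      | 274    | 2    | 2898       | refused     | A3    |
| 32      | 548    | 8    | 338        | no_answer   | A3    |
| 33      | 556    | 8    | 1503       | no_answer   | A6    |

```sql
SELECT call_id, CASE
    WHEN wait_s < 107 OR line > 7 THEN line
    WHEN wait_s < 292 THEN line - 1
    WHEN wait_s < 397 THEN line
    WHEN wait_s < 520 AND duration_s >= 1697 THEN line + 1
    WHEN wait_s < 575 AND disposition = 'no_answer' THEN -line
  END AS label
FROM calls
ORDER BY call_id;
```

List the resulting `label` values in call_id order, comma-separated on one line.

1, 4, 6, 3, 8, 7, 4, 5, 0, 5, NULL, 1, 8, 8

call_id=20: wait_s < 107 OR line > 7 → 1
call_id=21: wait_s < 292 → 4
call_id=22: wait_s < 520 AND duration_s >= 1697 → 6
call_id=23: wait_s < 520 AND duration_s >= 1697 → 3
call_id=24: wait_s < 107 OR line > 7 → 8
call_id=25: wait_s < 397 → 7
call_id=26: wait_s < 292 → 4
call_id=27: wait_s < 292 → 5
call_id=28: wait_s < 292 → 0
call_id=29: wait_s < 292 → 5
call_id=30: (no match → NULL) → NULL
call_id=31: wait_s < 292 → 1
call_id=32: wait_s < 107 OR line > 7 → 8
call_id=33: wait_s < 107 OR line > 7 → 8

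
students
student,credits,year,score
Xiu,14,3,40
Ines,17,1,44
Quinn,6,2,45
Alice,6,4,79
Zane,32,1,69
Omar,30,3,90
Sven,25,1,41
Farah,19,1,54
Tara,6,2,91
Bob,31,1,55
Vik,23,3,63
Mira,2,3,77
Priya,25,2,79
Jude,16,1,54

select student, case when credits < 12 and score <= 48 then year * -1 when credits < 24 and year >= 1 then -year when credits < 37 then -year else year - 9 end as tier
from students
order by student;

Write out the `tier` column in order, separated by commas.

-4, -1, -1, -1, -1, -3, -3, -2, -2, -1, -2, -3, -3, -1

student=Alice: credits < 24 and year >= 1 → -4
student=Bob: credits < 37 → -1
student=Farah: credits < 24 and year >= 1 → -1
student=Ines: credits < 24 and year >= 1 → -1
student=Jude: credits < 24 and year >= 1 → -1
student=Mira: credits < 24 and year >= 1 → -3
student=Omar: credits < 37 → -3
student=Priya: credits < 37 → -2
student=Quinn: credits < 12 and score <= 48 → -2
student=Sven: credits < 37 → -1
student=Tara: credits < 24 and year >= 1 → -2
student=Vik: credits < 24 and year >= 1 → -3
student=Xiu: credits < 24 and year >= 1 → -3
student=Zane: credits < 37 → -1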